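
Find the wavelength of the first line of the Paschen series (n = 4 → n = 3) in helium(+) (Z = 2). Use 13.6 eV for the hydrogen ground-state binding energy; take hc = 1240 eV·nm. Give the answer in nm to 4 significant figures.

The Paschen series terminates on n_f = 3; the first line has n_i = 3+1 = 4.
ΔE = 54.40 × (1/3² − 1/4²) = 2.644 eV.
λ = 1240 / 2.644 = 468.9 nm.

468.9 nm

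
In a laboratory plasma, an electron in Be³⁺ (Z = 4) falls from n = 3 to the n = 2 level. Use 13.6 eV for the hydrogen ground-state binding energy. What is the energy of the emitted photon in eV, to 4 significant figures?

30.22 eV

The Bohr energies scale as Z², so for Z = 4: E_n = −217.6/n² eV.
E_3 = −217.6/9 = −24.18 eV and E_2 = −217.6/4 = −54.40 eV.
The photon energy is |E_3 − E_2| = 30.22 eV.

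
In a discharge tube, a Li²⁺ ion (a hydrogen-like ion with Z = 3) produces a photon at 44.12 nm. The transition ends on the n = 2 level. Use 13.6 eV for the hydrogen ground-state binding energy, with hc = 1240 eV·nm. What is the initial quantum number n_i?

n_i = 7

The photon energy is ΔE = hc/λ = 1240 / 44.12 = 28.11 eV.
With Z = 3, ΔE = 122.4 × (1/n_f² − 1/n_i²), so 1/n_f² − 1/n_i² = 0.2296.
With n_f = 2: 1/n_i² = 1/4 − 0.2296 = 0.02038, so n_i ≈ 7.00.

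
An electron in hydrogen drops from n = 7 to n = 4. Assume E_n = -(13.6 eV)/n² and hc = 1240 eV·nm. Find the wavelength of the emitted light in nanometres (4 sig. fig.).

ΔE = 13.60 × (1/4² − 1/7²) = 13.60 × 0.04209 = 0.5724 eV.
λ = hc/ΔE = 1240 / 0.5724 = 2166 nm.

2166 nm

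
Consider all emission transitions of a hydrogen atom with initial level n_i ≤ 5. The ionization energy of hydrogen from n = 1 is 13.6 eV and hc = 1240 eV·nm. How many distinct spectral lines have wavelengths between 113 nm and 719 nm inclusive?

Enumerate all n_i → n_f pairs with 1 ≤ n_f < n_i ≤ 5 and compute λ = 1240 / [13.6·1·(1/n_f² − 1/n_i²)].
Lines falling in [113, 719] nm: 2→1 (121.6 nm), 5→2 (434.2 nm), 4→2 (486.3 nm), 3→2 (656.5 nm).

4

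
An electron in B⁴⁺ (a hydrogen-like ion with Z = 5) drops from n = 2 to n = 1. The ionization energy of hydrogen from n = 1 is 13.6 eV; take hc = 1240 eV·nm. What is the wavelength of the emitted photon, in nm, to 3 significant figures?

For Z = 5 the level energies scale as Z², so the effective Rydberg energy is 13.6 × 25 = 340.0 eV.
ΔE = 340.0 × (1/1² − 1/2²) = 340.0 × 0.7500 = 255.0 eV.
λ = hc/ΔE = 1240 / 255.0 = 4.86 nm.

4.86 nm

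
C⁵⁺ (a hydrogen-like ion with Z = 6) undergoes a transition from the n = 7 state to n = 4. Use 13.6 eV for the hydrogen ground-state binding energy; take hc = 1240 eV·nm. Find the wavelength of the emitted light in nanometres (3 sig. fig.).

60.2 nm

For Z = 6 the level energies scale as Z², so the effective Rydberg energy is 13.6 × 36 = 489.6 eV.
ΔE = 489.6 × (1/4² − 1/7²) = 489.6 × 0.04209 = 20.61 eV.
λ = hc/ΔE = 1240 / 20.61 = 60.2 nm.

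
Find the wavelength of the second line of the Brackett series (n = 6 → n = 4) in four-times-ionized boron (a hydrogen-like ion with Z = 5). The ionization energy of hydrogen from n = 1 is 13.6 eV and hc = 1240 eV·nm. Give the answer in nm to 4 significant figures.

The Brackett series terminates on n_f = 4; the second line has n_i = 4+2 = 6.
ΔE = 340.0 × (1/4² − 1/6²) = 11.81 eV.
λ = 1240 / 11.81 = 105.0 nm.

105.0 nm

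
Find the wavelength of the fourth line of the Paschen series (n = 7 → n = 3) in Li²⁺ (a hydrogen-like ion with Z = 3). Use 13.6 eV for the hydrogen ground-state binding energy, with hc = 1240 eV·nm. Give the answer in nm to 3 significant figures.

112 nm

The Paschen series terminates on n_f = 3; the fourth line has n_i = 3+4 = 7.
ΔE = 122.4 × (1/3² − 1/7²) = 11.10 eV.
λ = 1240 / 11.10 = 112 nm.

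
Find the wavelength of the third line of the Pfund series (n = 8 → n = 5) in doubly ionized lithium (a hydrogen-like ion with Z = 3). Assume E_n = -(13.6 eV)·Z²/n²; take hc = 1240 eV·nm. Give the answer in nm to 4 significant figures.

The Pfund series terminates on n_f = 5; the third line has n_i = 5+3 = 8.
ΔE = 122.4 × (1/5² − 1/8²) = 2.984 eV.
λ = 1240 / 2.984 = 415.6 nm.

415.6 nm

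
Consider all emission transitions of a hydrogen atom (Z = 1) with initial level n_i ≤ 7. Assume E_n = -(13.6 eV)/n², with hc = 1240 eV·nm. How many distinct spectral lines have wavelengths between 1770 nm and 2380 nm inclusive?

Enumerate all n_i → n_f pairs with 1 ≤ n_f < n_i ≤ 7 and compute λ = 1240 / [13.6·1·(1/n_f² − 1/n_i²)].
Lines falling in [1770, 2380] nm: 4→3 (1876 nm), 7→4 (2166 nm).

2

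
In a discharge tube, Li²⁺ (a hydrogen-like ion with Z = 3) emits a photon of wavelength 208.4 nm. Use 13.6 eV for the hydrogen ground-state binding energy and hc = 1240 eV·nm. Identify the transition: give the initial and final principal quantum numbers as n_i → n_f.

n_i = 4, n_f = 3

The photon energy is ΔE = hc/λ = 1240 / 208.4 = 5.950 eV.
With Z = 3, ΔE = 122.4 × (1/n_f² − 1/n_i²), so 1/n_f² − 1/n_i² = 0.04861.
Trying n_f = 3 gives 1/n_i² = 0.06250, i.e. n_i ≈ 4; this pair matches.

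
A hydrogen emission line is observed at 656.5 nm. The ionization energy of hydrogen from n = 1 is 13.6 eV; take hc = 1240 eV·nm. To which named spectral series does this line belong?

Balmer

ΔE = 1240/656.5 = 1.889 eV.
This matches 13.6 × (1/2² − 1/3²), so n_f = 2: the Balmer series.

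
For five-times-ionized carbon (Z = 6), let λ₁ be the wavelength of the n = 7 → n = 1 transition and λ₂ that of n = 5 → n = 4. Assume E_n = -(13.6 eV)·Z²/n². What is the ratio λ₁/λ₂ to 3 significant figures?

0.0230

λ ∝ 1/ΔE ∝ 1/(1/n_f² − 1/n_i²), and the Z² and hc factors cancel in the ratio.
λ₁/λ₂ = (1/4² − 1/5²)/(1/1² − 1/7²) = 0.02250/0.9796 = 0.0230.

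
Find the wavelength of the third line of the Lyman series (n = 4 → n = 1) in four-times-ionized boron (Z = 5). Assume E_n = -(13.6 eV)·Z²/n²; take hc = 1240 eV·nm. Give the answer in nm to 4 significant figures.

3.890 nm

The Lyman series terminates on n_f = 1; the third line has n_i = 1+3 = 4.
ΔE = 340.0 × (1/1² − 1/4²) = 318.8 eV.
λ = 1240 / 318.8 = 3.890 nm.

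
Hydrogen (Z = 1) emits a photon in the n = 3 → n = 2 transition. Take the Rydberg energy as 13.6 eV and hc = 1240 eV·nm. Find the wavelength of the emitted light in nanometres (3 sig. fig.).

ΔE = 13.60 × (1/2² − 1/3²) = 13.60 × 0.1389 = 1.889 eV.
λ = hc/ΔE = 1240 / 1.889 = 656 nm.

656 nm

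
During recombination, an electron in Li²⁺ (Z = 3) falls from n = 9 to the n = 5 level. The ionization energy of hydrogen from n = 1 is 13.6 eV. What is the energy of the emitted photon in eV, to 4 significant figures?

3.385 eV

The Bohr energies scale as Z², so for Z = 3: E_n = −122.4/n² eV.
E_9 = −122.4/81 = −1.511 eV and E_5 = −122.4/25 = −4.896 eV.
The photon energy is |E_9 − E_5| = 3.385 eV.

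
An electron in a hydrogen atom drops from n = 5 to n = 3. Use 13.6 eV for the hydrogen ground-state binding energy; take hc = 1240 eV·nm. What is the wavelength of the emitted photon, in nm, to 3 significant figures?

ΔE = 13.60 × (1/3² − 1/5²) = 13.60 × 0.07111 = 0.9671 eV.
λ = hc/ΔE = 1240 / 0.9671 = 1280 nm.

1280 nm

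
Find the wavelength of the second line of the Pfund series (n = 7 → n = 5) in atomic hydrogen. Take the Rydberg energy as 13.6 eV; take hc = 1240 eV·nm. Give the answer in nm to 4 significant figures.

4654 nm

The Pfund series terminates on n_f = 5; the second line has n_i = 5+2 = 7.
ΔE = 13.60 × (1/5² − 1/7²) = 0.2664 eV.
λ = 1240 / 0.2664 = 4654 nm.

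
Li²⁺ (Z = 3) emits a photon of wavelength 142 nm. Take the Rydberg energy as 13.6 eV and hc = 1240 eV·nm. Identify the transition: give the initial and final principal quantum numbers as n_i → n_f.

The photon energy is ΔE = hc/λ = 1240 / 142 = 8.732 eV.
With Z = 3, ΔE = 122.4 × (1/n_f² − 1/n_i²), so 1/n_f² − 1/n_i² = 0.07134.
Trying n_f = 3 gives 1/n_i² = 0.03977, i.e. n_i ≈ 5; this pair matches.

n_i = 5, n_f = 3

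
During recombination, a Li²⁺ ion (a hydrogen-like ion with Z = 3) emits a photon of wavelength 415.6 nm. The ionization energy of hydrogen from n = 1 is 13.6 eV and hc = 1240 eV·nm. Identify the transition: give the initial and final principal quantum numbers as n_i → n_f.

n_i = 8, n_f = 5

The photon energy is ΔE = hc/λ = 1240 / 415.6 = 2.984 eV.
With Z = 3, ΔE = 122.4 × (1/n_f² − 1/n_i²), so 1/n_f² − 1/n_i² = 0.02438.
Trying n_f = 5 gives 1/n_i² = 0.01562, i.e. n_i ≈ 8; this pair matches.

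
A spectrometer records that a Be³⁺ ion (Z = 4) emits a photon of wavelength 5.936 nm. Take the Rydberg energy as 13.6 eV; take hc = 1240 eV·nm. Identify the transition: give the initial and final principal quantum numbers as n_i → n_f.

The photon energy is ΔE = hc/λ = 1240 / 5.936 = 208.9 eV.
With Z = 4, ΔE = 217.6 × (1/n_f² − 1/n_i²), so 1/n_f² − 1/n_i² = 0.9600.
Trying n_f = 1 gives 1/n_i² = 0.04001, i.e. n_i ≈ 5; this pair matches.

n_i = 5, n_f = 1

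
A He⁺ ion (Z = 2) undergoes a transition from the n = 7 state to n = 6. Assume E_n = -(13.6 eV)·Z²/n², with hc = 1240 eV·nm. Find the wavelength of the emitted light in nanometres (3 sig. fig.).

3090 nm

For Z = 2 the level energies scale as Z², so the effective Rydberg energy is 13.6 × 4 = 54.40 eV.
ΔE = 54.40 × (1/6² − 1/7²) = 54.40 × 0.007370 = 0.4009 eV.
λ = hc/ΔE = 1240 / 0.4009 = 3090 nm.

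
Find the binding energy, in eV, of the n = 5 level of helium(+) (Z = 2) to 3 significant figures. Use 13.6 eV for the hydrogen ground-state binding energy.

2.18 eV

E_n = −13.6 Z²/n² = −54.40/n² eV for Z = 2.
E_5 = −54.40/25 = −2.18 eV, so ionization (to E = 0) requires 2.18 eV.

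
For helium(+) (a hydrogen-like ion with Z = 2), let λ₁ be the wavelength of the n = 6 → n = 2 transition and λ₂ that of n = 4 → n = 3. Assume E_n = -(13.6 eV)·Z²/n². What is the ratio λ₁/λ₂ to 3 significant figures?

0.219

λ ∝ 1/ΔE ∝ 1/(1/n_f² − 1/n_i²), and the Z² and hc factors cancel in the ratio.
λ₁/λ₂ = (1/3² − 1/4²)/(1/2² − 1/6²) = 0.04861/0.2222 = 0.219.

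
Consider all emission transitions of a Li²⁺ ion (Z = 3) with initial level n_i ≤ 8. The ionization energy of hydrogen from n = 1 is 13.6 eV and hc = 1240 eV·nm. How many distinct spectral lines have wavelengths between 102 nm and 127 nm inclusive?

3

Enumerate all n_i → n_f pairs with 1 ≤ n_f < n_i ≤ 8 and compute λ = 1240 / [13.6·9·(1/n_f² − 1/n_i²)].
Lines falling in [102, 127] nm: 8→3 (106.1 nm), 7→3 (111.7 nm), 6→3 (121.6 nm).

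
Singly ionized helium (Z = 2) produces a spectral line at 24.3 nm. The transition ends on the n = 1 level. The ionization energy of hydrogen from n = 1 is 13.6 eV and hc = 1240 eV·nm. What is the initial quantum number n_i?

The photon energy is ΔE = hc/λ = 1240 / 24.3 = 51.03 eV.
With Z = 2, ΔE = 54.40 × (1/n_f² − 1/n_i²), so 1/n_f² − 1/n_i² = 0.9380.
With n_f = 1: 1/n_i² = 1/1 − 0.9380 = 0.06197, so n_i ≈ 4.02.

n_i = 4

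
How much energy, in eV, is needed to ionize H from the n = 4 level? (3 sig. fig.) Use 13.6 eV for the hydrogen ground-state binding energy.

E_4 = −13.60/16 = −0.850 eV, so ionization (to E = 0) requires 0.850 eV.

0.850 eV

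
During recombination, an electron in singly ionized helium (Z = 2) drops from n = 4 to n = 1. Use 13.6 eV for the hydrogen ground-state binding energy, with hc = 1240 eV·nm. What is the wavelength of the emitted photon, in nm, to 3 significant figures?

24.3 nm

For Z = 2 the level energies scale as Z², so the effective Rydberg energy is 13.6 × 4 = 54.40 eV.
ΔE = 54.40 × (1/1² − 1/4²) = 54.40 × 0.9375 = 51.00 eV.
λ = hc/ΔE = 1240 / 51.00 = 24.3 nm.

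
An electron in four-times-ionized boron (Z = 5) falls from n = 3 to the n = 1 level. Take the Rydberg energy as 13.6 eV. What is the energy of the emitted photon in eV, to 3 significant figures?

The Bohr energies scale as Z², so for Z = 5: E_n = −340.0/n² eV.
E_3 = −340.0/9 = −37.78 eV and E_1 = −340.0/1 = −340.0 eV.
The photon energy is |E_3 − E_1| = 302 eV.

302 eV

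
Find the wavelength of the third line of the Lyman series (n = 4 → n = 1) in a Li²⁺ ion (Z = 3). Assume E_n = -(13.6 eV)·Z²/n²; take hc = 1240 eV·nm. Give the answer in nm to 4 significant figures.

10.81 nm

The Lyman series terminates on n_f = 1; the third line has n_i = 1+3 = 4.
ΔE = 122.4 × (1/1² − 1/4²) = 114.8 eV.
λ = 1240 / 114.8 = 10.81 nm.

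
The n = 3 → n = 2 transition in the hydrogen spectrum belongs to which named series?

Balmer

The series is set by the lower level: n_f = 2 is the Balmer series.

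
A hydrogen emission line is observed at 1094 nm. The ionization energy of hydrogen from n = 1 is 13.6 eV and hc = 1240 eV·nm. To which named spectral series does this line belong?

Paschen

ΔE = 1240/1094 = 1.133 eV.
This matches 13.6 × (1/3² − 1/6²), so n_f = 3: the Paschen series.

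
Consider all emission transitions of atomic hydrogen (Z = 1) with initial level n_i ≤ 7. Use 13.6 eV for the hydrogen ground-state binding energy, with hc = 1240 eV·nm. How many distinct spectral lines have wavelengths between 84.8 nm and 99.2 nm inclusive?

Enumerate all n_i → n_f pairs with 1 ≤ n_f < n_i ≤ 7 and compute λ = 1240 / [13.6·1·(1/n_f² − 1/n_i²)].
Lines falling in [84.8, 99.2] nm: 7→1 (93.08 nm), 6→1 (93.78 nm), 5→1 (94.98 nm), 4→1 (97.25 nm).

4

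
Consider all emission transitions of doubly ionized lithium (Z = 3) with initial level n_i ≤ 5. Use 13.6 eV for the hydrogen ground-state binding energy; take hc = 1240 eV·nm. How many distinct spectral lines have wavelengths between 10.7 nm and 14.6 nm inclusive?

3

Enumerate all n_i → n_f pairs with 1 ≤ n_f < n_i ≤ 5 and compute λ = 1240 / [13.6·9·(1/n_f² − 1/n_i²)].
Lines falling in [10.7, 14.6] nm: 4→1 (10.81 nm), 3→1 (11.40 nm), 2→1 (13.51 nm).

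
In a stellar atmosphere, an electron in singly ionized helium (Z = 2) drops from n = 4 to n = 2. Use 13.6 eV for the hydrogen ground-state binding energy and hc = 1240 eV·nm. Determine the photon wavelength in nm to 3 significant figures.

122 nm

For Z = 2 the level energies scale as Z², so the effective Rydberg energy is 13.6 × 4 = 54.40 eV.
ΔE = 54.40 × (1/2² − 1/4²) = 54.40 × 0.1875 = 10.20 eV.
λ = hc/ΔE = 1240 / 10.20 = 122 nm.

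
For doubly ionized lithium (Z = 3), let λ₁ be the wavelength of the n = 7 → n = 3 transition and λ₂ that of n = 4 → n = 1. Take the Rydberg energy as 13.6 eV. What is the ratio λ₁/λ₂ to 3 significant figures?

10.3

λ ∝ 1/ΔE ∝ 1/(1/n_f² − 1/n_i²), and the Z² and hc factors cancel in the ratio.
λ₁/λ₂ = (1/1² − 1/4²)/(1/3² − 1/7²) = 0.9375/0.09070 = 10.3.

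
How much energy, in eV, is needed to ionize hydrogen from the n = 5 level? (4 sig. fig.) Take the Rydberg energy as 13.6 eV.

0.5440 eV

E_5 = −13.60/25 = −0.5440 eV, so ionization (to E = 0) requires 0.5440 eV.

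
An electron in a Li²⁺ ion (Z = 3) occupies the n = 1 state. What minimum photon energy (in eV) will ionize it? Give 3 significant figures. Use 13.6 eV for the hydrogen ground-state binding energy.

E_n = −13.6 Z²/n² = −122.4/n² eV for Z = 3.
E_1 = −122.4/1 = −122 eV, so ionization (to E = 0) requires 122 eV.

122 eV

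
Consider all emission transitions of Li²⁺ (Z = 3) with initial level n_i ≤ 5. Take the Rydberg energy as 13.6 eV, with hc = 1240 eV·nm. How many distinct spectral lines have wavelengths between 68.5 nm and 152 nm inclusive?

Enumerate all n_i → n_f pairs with 1 ≤ n_f < n_i ≤ 5 and compute λ = 1240 / [13.6·9·(1/n_f² − 1/n_i²)].
Lines falling in [68.5, 152] nm: 3→2 (72.94 nm), 5→3 (142.5 nm).

2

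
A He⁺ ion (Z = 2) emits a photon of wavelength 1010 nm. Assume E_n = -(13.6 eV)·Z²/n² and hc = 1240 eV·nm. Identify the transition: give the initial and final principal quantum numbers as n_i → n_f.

The photon energy is ΔE = hc/λ = 1240 / 1010 = 1.228 eV.
With Z = 2, ΔE = 54.40 × (1/n_f² − 1/n_i²), so 1/n_f² − 1/n_i² = 0.02257.
Trying n_f = 4 gives 1/n_i² = 0.03993, i.e. n_i ≈ 5; this pair matches.

n_i = 5, n_f = 4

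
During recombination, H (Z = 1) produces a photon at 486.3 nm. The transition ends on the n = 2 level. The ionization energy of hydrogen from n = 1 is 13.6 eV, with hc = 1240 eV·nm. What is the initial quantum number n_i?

The photon energy is ΔE = hc/λ = 1240 / 486.3 = 2.550 eV.
With Z = 1, ΔE = 13.60 × (1/n_f² − 1/n_i²), so 1/n_f² − 1/n_i² = 0.1875.
With n_f = 2: 1/n_i² = 1/4 − 0.1875 = 0.06251, so n_i ≈ 4.00.

n_i = 4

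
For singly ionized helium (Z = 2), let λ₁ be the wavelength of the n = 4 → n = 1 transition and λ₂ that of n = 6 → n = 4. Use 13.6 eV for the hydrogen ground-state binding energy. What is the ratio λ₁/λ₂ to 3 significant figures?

λ ∝ 1/ΔE ∝ 1/(1/n_f² − 1/n_i²), and the Z² and hc factors cancel in the ratio.
λ₁/λ₂ = (1/4² − 1/6²)/(1/1² − 1/4²) = 0.03472/0.9375 = 0.0370.

0.0370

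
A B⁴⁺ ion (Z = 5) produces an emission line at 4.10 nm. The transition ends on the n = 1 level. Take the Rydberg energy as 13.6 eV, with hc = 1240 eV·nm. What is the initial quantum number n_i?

The photon energy is ΔE = hc/λ = 1240 / 4.10 = 302.4 eV.
With Z = 5, ΔE = 340.0 × (1/n_f² − 1/n_i²), so 1/n_f² − 1/n_i² = 0.8895.
With n_f = 1: 1/n_i² = 1/1 − 0.8895 = 0.1105, so n_i ≈ 3.01.

n_i = 3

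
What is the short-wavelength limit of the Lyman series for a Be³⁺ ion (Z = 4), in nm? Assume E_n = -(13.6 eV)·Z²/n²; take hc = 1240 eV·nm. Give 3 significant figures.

The Lyman series has lower level n_f = 1; the series limit corresponds to n_i → ∞.
ΔE_max = 13.6 × 16 / 1² = 217.6 eV.
λ_min = 1240 / 217.6 = 5.70 nm.

5.70 nm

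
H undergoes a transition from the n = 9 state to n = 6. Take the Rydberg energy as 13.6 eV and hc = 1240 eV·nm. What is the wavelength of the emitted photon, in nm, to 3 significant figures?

ΔE = 13.60 × (1/6² − 1/9²) = 13.60 × 0.01543 = 0.2099 eV.
λ = hc/ΔE = 1240 / 0.2099 = 5910 nm.

5910 nm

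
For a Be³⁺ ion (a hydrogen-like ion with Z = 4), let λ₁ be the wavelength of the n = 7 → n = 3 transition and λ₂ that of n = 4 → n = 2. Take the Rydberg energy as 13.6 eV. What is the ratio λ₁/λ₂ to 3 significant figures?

λ ∝ 1/ΔE ∝ 1/(1/n_f² − 1/n_i²), and the Z² and hc factors cancel in the ratio.
λ₁/λ₂ = (1/2² − 1/4²)/(1/3² − 1/7²) = 0.1875/0.09070 = 2.07.

2.07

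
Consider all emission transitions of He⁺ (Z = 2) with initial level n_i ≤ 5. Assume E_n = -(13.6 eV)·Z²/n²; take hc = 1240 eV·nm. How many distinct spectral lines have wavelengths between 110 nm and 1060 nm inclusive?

5

Enumerate all n_i → n_f pairs with 1 ≤ n_f < n_i ≤ 5 and compute λ = 1240 / [13.6·4·(1/n_f² − 1/n_i²)].
Lines falling in [110, 1060] nm: 4→2 (121.6 nm), 3→2 (164.1 nm), 5→3 (320.5 nm), 4→3 (468.9 nm), 5→4 (1013 nm).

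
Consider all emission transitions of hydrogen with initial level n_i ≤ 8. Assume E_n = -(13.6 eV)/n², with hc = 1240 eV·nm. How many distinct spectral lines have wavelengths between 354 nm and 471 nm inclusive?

4

Enumerate all n_i → n_f pairs with 1 ≤ n_f < n_i ≤ 8 and compute λ = 1240 / [13.6·1·(1/n_f² − 1/n_i²)].
Lines falling in [354, 471] nm: 8→2 (389.0 nm), 7→2 (397.1 nm), 6→2 (410.3 nm), 5→2 (434.2 nm).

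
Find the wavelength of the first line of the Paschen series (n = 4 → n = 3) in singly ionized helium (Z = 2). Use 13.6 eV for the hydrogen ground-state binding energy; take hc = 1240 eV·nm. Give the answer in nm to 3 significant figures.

469 nm

The Paschen series terminates on n_f = 3; the first line has n_i = 3+1 = 4.
ΔE = 54.40 × (1/3² − 1/4²) = 2.644 eV.
λ = 1240 / 2.644 = 469 nm.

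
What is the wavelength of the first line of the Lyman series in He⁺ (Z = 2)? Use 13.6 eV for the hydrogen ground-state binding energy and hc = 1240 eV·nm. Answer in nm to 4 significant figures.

30.39 nm

The Lyman series terminates on n_f = 1; the first line has n_i = 1+1 = 2.
ΔE = 54.40 × (1/1² − 1/2²) = 40.80 eV.
λ = 1240 / 40.80 = 30.39 nm.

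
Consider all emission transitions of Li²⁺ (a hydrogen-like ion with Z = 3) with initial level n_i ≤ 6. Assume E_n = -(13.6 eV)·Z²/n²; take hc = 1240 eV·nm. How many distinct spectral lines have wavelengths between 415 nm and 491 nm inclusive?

Enumerate all n_i → n_f pairs with 1 ≤ n_f < n_i ≤ 6 and compute λ = 1240 / [13.6·9·(1/n_f² − 1/n_i²)].
Lines falling in [415, 491] nm: 5→4 (450.3 nm).

1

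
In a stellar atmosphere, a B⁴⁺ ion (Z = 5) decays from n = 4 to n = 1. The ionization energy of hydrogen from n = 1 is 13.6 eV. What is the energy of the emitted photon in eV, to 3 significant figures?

319 eV

The Bohr energies scale as Z², so for Z = 5: E_n = −340.0/n² eV.
E_4 = −340.0/16 = −21.25 eV and E_1 = −340.0/1 = −340.0 eV.
The photon energy is |E_4 − E_1| = 319 eV.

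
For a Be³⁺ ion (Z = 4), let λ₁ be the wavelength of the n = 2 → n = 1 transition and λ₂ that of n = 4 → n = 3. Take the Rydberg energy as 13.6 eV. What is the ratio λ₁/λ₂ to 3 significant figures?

λ ∝ 1/ΔE ∝ 1/(1/n_f² − 1/n_i²), and the Z² and hc factors cancel in the ratio.
λ₁/λ₂ = (1/3² − 1/4²)/(1/1² − 1/2²) = 0.04861/0.7500 = 0.0648.

0.0648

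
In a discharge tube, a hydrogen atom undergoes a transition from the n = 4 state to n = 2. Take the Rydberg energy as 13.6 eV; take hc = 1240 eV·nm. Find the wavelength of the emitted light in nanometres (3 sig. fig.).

ΔE = 13.60 × (1/2² − 1/4²) = 13.60 × 0.1875 = 2.550 eV.
λ = hc/ΔE = 1240 / 2.550 = 486 nm.

486 nm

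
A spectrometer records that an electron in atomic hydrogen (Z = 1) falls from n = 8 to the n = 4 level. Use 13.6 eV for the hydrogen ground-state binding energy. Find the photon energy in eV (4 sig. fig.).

E_8 = −13.60/64 = −0.2125 eV and E_4 = −13.60/16 = −0.8500 eV.
The photon energy is |E_8 − E_4| = 0.6375 eV.

0.6375 eV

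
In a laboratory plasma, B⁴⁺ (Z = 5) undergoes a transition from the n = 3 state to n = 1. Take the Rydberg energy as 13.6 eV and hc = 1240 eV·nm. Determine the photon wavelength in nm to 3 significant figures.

For Z = 5 the level energies scale as Z², so the effective Rydberg energy is 13.6 × 25 = 340.0 eV.
ΔE = 340.0 × (1/1² − 1/3²) = 340.0 × 0.8889 = 302.2 eV.
λ = hc/ΔE = 1240 / 302.2 = 4.10 nm.

4.10 nm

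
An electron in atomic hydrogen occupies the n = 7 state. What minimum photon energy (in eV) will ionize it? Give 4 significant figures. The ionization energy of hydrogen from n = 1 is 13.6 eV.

E_7 = −13.60/49 = −0.2776 eV, so ionization (to E = 0) requires 0.2776 eV.

0.2776 eV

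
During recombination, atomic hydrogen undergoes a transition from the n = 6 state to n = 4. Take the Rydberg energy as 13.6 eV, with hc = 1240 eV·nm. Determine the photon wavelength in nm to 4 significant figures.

2626 nm

ΔE = 13.60 × (1/4² − 1/6²) = 13.60 × 0.03472 = 0.4722 eV.
λ = hc/ΔE = 1240 / 0.4722 = 2626 nm.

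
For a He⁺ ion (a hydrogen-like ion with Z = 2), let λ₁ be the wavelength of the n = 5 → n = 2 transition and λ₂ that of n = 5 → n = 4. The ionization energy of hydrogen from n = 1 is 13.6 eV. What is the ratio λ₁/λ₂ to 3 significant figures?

λ ∝ 1/ΔE ∝ 1/(1/n_f² − 1/n_i²), and the Z² and hc factors cancel in the ratio.
λ₁/λ₂ = (1/4² − 1/5²)/(1/2² − 1/5²) = 0.02250/0.2100 = 0.107.

0.107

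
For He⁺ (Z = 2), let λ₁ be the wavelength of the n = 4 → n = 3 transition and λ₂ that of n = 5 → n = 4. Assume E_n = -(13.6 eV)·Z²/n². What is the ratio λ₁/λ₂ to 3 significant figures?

0.463

λ ∝ 1/ΔE ∝ 1/(1/n_f² − 1/n_i²), and the Z² and hc factors cancel in the ratio.
λ₁/λ₂ = (1/4² − 1/5²)/(1/3² − 1/4²) = 0.02250/0.04861 = 0.463.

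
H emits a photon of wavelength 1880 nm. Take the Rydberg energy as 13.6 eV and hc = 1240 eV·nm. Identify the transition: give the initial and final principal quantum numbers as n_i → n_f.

The photon energy is ΔE = hc/λ = 1240 / 1880 = 0.6596 eV.
With Z = 1, ΔE = 13.60 × (1/n_f² − 1/n_i²), so 1/n_f² − 1/n_i² = 0.04850.
Trying n_f = 3 gives 1/n_i² = 0.06261, i.e. n_i ≈ 4; this pair matches.

n_i = 4, n_f = 3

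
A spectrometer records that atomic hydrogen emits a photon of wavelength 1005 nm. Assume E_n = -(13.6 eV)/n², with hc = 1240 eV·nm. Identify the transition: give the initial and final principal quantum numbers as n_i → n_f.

n_i = 7, n_f = 3

The photon energy is ΔE = hc/λ = 1240 / 1005 = 1.234 eV.
With Z = 1, ΔE = 13.60 × (1/n_f² − 1/n_i²), so 1/n_f² − 1/n_i² = 0.09072.
Trying n_f = 3 gives 1/n_i² = 0.02039, i.e. n_i ≈ 7; this pair matches.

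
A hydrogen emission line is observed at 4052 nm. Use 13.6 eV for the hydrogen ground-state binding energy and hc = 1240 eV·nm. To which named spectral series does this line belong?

Brackett

ΔE = 1240/4052 = 0.3060 eV.
This matches 13.6 × (1/4² − 1/5²), so n_f = 4: the Brackett series.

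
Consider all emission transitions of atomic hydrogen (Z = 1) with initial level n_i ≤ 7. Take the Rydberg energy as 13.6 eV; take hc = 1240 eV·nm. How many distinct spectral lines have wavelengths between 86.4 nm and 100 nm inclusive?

4

Enumerate all n_i → n_f pairs with 1 ≤ n_f < n_i ≤ 7 and compute λ = 1240 / [13.6·1·(1/n_f² − 1/n_i²)].
Lines falling in [86.4, 100] nm: 7→1 (93.08 nm), 6→1 (93.78 nm), 5→1 (94.98 nm), 4→1 (97.25 nm).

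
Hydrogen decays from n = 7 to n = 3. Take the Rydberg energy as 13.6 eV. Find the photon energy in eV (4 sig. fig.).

E_7 = −13.60/49 = −0.2776 eV and E_3 = −13.60/9 = −1.511 eV.
The photon energy is |E_7 − E_3| = 1.234 eV.

1.234 eV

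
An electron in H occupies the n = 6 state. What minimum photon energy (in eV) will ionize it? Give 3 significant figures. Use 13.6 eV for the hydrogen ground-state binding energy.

E_6 = −13.60/36 = −0.378 eV, so ionization (to E = 0) requires 0.378 eV.

0.378 eV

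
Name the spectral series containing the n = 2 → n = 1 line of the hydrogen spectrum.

The series is set by the lower level: n_f = 1 is the Lyman series.

Lyman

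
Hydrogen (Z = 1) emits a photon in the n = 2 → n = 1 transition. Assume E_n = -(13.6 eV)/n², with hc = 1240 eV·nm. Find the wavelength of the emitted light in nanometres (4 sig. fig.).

ΔE = 13.60 × (1/1² − 1/2²) = 13.60 × 0.7500 = 10.20 eV.
λ = hc/ΔE = 1240 / 10.20 = 121.6 nm.

121.6 nm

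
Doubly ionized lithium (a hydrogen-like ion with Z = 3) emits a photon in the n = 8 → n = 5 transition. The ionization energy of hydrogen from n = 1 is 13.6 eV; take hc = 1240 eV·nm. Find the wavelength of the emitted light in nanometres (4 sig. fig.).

For Z = 3 the level energies scale as Z², so the effective Rydberg energy is 13.6 × 9 = 122.4 eV.
ΔE = 122.4 × (1/5² − 1/8²) = 122.4 × 0.02438 = 2.984 eV.
λ = hc/ΔE = 1240 / 2.984 = 415.6 nm.

415.6 nm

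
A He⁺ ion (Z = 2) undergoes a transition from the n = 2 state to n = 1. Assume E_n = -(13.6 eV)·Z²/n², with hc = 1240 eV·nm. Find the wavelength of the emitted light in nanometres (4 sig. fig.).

For Z = 2 the level energies scale as Z², so the effective Rydberg energy is 13.6 × 4 = 54.40 eV.
ΔE = 54.40 × (1/1² − 1/2²) = 54.40 × 0.7500 = 40.80 eV.
λ = hc/ΔE = 1240 / 40.80 = 30.39 nm.

30.39 nm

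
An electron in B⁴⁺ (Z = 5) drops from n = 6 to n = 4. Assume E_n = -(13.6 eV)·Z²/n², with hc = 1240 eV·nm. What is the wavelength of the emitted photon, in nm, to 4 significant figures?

105.0 nm

For Z = 5 the level energies scale as Z², so the effective Rydberg energy is 13.6 × 25 = 340.0 eV.
ΔE = 340.0 × (1/4² − 1/6²) = 340.0 × 0.03472 = 11.81 eV.
λ = hc/ΔE = 1240 / 11.81 = 105.0 nm.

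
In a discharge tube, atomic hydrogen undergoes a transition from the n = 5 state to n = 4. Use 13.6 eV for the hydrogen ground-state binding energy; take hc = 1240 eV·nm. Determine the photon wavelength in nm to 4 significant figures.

ΔE = 13.60 × (1/4² − 1/5²) = 13.60 × 0.02250 = 0.3060 eV.
λ = hc/ΔE = 1240 / 0.3060 = 4052 nm.
This line belongs to the Brackett series.

4052 nm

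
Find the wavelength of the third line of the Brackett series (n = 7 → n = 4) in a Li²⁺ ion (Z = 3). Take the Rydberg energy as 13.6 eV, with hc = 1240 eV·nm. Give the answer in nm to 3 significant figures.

241 nm

The Brackett series terminates on n_f = 4; the third line has n_i = 4+3 = 7.
ΔE = 122.4 × (1/4² − 1/7²) = 5.152 eV.
λ = 1240 / 5.152 = 241 nm.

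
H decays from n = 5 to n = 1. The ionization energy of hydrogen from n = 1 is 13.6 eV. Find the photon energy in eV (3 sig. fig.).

13.1 eV

E_5 = −13.60/25 = −0.5440 eV and E_1 = −13.60/1 = −13.60 eV.
The photon energy is |E_5 − E_1| = 13.1 eV.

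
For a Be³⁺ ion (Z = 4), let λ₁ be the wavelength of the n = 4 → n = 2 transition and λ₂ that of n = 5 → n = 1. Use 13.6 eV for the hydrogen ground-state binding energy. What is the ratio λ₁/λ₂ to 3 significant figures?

λ ∝ 1/ΔE ∝ 1/(1/n_f² − 1/n_i²), and the Z² and hc factors cancel in the ratio.
λ₁/λ₂ = (1/1² − 1/5²)/(1/2² − 1/4²) = 0.9600/0.1875 = 5.12.

5.12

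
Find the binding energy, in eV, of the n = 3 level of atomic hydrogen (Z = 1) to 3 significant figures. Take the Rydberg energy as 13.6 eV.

E_3 = −13.60/9 = −1.51 eV, so ionization (to E = 0) requires 1.51 eV.

1.51 eV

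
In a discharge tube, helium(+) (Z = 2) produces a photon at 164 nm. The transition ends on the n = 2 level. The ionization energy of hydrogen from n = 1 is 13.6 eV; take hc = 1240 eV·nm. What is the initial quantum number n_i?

n_i = 3

The photon energy is ΔE = hc/λ = 1240 / 164 = 7.561 eV.
With Z = 2, ΔE = 54.40 × (1/n_f² − 1/n_i²), so 1/n_f² − 1/n_i² = 0.1390.
With n_f = 2: 1/n_i² = 1/4 − 0.1390 = 0.1110, so n_i ≈ 3.00.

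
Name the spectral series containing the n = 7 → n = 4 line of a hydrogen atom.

Brackett

The series is set by the lower level: n_f = 4 is the Brackett series.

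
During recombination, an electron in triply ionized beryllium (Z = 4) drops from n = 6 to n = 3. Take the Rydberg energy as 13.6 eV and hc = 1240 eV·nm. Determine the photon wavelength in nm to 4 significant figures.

For Z = 4 the level energies scale as Z², so the effective Rydberg energy is 13.6 × 16 = 217.6 eV.
ΔE = 217.6 × (1/3² − 1/6²) = 217.6 × 0.08333 = 18.13 eV.
λ = hc/ΔE = 1240 / 18.13 = 68.38 nm.

68.38 nm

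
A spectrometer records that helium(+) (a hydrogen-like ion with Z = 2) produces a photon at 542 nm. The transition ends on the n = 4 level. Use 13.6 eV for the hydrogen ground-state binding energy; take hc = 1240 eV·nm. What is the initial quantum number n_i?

The photon energy is ΔE = hc/λ = 1240 / 542 = 2.288 eV.
With Z = 2, ΔE = 54.40 × (1/n_f² − 1/n_i²), so 1/n_f² − 1/n_i² = 0.04206.
With n_f = 4: 1/n_i² = 1/16 − 0.04206 = 0.02044, so n_i ≈ 6.99.

n_i = 7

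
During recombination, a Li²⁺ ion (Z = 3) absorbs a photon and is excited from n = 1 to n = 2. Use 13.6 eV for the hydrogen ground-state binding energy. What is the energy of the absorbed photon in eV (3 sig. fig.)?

The Bohr energies scale as Z², so for Z = 3: E_n = −122.4/n² eV.
E_2 = −122.4/4 = −30.60 eV and E_1 = −122.4/1 = −122.4 eV.
The photon energy is |E_2 − E_1| = 91.8 eV.

91.8 eV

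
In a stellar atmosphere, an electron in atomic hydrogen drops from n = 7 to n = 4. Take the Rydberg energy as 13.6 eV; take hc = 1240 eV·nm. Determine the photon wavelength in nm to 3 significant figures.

2170 nm

ΔE = 13.60 × (1/4² − 1/7²) = 13.60 × 0.04209 = 0.5724 eV.
λ = hc/ΔE = 1240 / 0.5724 = 2170 nm.
This line belongs to the Brackett series.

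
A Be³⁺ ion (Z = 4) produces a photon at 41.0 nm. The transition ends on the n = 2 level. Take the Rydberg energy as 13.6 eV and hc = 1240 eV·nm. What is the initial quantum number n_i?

n_i = 3

The photon energy is ΔE = hc/λ = 1240 / 41.0 = 30.24 eV.
With Z = 4, ΔE = 217.6 × (1/n_f² − 1/n_i²), so 1/n_f² − 1/n_i² = 0.1390.
With n_f = 2: 1/n_i² = 1/4 − 0.1390 = 0.1110, so n_i ≈ 3.00.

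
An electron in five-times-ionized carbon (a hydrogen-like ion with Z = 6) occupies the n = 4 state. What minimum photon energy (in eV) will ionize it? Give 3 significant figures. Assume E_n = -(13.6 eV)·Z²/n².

30.6 eV

E_n = −13.6 Z²/n² = −489.6/n² eV for Z = 6.
E_4 = −489.6/16 = −30.6 eV, so ionization (to E = 0) requires 30.6 eV.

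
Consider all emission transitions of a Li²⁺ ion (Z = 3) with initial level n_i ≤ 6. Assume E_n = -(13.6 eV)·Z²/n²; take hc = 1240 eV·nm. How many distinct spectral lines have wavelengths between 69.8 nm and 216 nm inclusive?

4

Enumerate all n_i → n_f pairs with 1 ≤ n_f < n_i ≤ 6 and compute λ = 1240 / [13.6·9·(1/n_f² − 1/n_i²)].
Lines falling in [69.8, 216] nm: 3→2 (72.94 nm), 6→3 (121.6 nm), 5→3 (142.5 nm), 4→3 (208.4 nm).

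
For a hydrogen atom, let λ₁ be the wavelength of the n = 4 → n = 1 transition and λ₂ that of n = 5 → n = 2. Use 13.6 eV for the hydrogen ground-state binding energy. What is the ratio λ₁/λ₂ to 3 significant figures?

λ ∝ 1/ΔE ∝ 1/(1/n_f² − 1/n_i²), and the Z² and hc factors cancel in the ratio.
λ₁/λ₂ = (1/2² − 1/5²)/(1/1² − 1/4²) = 0.2100/0.9375 = 0.224.

0.224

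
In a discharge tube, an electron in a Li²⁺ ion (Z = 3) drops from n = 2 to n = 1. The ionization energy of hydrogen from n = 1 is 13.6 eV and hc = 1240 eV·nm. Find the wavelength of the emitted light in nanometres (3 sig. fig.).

For Z = 3 the level energies scale as Z², so the effective Rydberg energy is 13.6 × 9 = 122.4 eV.
ΔE = 122.4 × (1/1² − 1/2²) = 122.4 × 0.7500 = 91.80 eV.
λ = hc/ΔE = 1240 / 91.80 = 13.5 nm.

13.5 nm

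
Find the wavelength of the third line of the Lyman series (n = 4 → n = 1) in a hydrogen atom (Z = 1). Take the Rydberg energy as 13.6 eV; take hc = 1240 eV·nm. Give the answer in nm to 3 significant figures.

97.3 nm

The Lyman series terminates on n_f = 1; the third line has n_i = 1+3 = 4.
ΔE = 13.60 × (1/1² − 1/4²) = 12.75 eV.
λ = 1240 / 12.75 = 97.3 nm.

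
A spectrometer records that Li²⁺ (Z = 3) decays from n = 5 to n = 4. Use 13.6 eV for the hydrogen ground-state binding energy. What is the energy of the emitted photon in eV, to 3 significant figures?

2.75 eV

The Bohr energies scale as Z², so for Z = 3: E_n = −122.4/n² eV.
E_5 = −122.4/25 = −4.896 eV and E_4 = −122.4/16 = −7.650 eV.
The photon energy is |E_5 − E_4| = 2.75 eV.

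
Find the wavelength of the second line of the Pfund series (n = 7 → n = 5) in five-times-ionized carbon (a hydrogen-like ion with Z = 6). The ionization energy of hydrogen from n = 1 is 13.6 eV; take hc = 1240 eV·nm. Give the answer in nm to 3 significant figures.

The Pfund series terminates on n_f = 5; the second line has n_i = 5+2 = 7.
ΔE = 489.6 × (1/5² − 1/7²) = 9.592 eV.
λ = 1240 / 9.592 = 129 nm.

129 nm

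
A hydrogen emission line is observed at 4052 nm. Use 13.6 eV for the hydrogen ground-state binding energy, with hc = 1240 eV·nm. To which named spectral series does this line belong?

ΔE = 1240/4052 = 0.3060 eV.
This matches 13.6 × (1/4² − 1/5²), so n_f = 4: the Brackett series.

Brackett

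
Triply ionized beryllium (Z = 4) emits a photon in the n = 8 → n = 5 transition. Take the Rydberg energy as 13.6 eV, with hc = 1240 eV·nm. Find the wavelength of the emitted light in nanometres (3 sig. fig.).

234 nm

For Z = 4 the level energies scale as Z², so the effective Rydberg energy is 13.6 × 16 = 217.6 eV.
ΔE = 217.6 × (1/5² − 1/8²) = 217.6 × 0.02438 = 5.304 eV.
λ = hc/ΔE = 1240 / 5.304 = 234 nm.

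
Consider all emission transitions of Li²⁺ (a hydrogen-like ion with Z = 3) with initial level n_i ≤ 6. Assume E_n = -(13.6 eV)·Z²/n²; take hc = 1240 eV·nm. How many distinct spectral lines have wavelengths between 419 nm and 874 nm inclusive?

2

Enumerate all n_i → n_f pairs with 1 ≤ n_f < n_i ≤ 6 and compute λ = 1240 / [13.6·9·(1/n_f² − 1/n_i²)].
Lines falling in [419, 874] nm: 5→4 (450.3 nm), 6→5 (828.9 nm).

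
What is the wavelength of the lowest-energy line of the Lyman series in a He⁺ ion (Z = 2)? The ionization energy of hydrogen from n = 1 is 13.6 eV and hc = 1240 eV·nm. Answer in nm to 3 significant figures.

The Lyman series terminates on n_f = 1; the first line has n_i = 1+1 = 2.
ΔE = 54.40 × (1/1² − 1/2²) = 40.80 eV.
λ = 1240 / 40.80 = 30.4 nm.

30.4 nm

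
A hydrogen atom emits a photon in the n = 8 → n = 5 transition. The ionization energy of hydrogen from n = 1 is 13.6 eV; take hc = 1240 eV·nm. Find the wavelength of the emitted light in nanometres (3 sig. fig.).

ΔE = 13.60 × (1/5² − 1/8²) = 13.60 × 0.02438 = 0.3315 eV.
λ = hc/ΔE = 1240 / 0.3315 = 3740 nm.
This line belongs to the Pfund series.

3740 nm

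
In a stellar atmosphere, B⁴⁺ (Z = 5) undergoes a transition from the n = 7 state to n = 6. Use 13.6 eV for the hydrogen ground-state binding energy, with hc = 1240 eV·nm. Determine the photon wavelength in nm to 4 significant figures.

For Z = 5 the level energies scale as Z², so the effective Rydberg energy is 13.6 × 25 = 340.0 eV.
ΔE = 340.0 × (1/6² − 1/7²) = 340.0 × 0.007370 = 2.506 eV.
λ = hc/ΔE = 1240 / 2.506 = 494.9 nm.

494.9 nm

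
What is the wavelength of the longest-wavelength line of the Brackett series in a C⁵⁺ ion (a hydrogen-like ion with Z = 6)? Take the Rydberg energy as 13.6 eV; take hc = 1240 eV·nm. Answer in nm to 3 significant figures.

113 nm

The Brackett series terminates on n_f = 4; the first line has n_i = 4+1 = 5.
ΔE = 489.6 × (1/4² − 1/5²) = 11.02 eV.
λ = 1240 / 11.02 = 113 nm.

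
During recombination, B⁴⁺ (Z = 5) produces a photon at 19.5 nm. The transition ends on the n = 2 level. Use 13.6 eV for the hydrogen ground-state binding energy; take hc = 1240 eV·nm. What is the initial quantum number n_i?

The photon energy is ΔE = hc/λ = 1240 / 19.5 = 63.59 eV.
With Z = 5, ΔE = 340.0 × (1/n_f² − 1/n_i²), so 1/n_f² − 1/n_i² = 0.1870.
With n_f = 2: 1/n_i² = 1/4 − 0.1870 = 0.06297, so n_i ≈ 3.99.

n_i = 4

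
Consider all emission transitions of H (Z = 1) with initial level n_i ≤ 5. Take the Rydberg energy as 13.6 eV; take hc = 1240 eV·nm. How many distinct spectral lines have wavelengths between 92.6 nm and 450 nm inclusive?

5

Enumerate all n_i → n_f pairs with 1 ≤ n_f < n_i ≤ 5 and compute λ = 1240 / [13.6·1·(1/n_f² − 1/n_i²)].
Lines falling in [92.6, 450] nm: 5→1 (94.98 nm), 4→1 (97.25 nm), 3→1 (102.6 nm), 2→1 (121.6 nm), 5→2 (434.2 nm).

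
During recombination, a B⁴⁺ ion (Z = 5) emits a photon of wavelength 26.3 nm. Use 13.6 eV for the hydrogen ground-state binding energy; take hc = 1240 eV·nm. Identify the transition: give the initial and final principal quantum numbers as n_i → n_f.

n_i = 3, n_f = 2

The photon energy is ΔE = hc/λ = 1240 / 26.3 = 47.15 eV.
With Z = 5, ΔE = 340.0 × (1/n_f² − 1/n_i²), so 1/n_f² − 1/n_i² = 0.1387.
Trying n_f = 2 gives 1/n_i² = 0.1113, i.e. n_i ≈ 3; this pair matches.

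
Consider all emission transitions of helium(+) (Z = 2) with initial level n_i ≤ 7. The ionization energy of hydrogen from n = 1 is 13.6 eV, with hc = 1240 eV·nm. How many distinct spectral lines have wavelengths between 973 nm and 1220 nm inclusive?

2

Enumerate all n_i → n_f pairs with 1 ≤ n_f < n_i ≤ 7 and compute λ = 1240 / [13.6·4·(1/n_f² − 1/n_i²)].
Lines falling in [973, 1220] nm: 5→4 (1013 nm), 7→5 (1163 nm).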